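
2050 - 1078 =972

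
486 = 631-145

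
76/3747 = 76/3747=0.02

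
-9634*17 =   -  163778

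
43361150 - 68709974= - 25348824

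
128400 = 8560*15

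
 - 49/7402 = -49/7402 = - 0.01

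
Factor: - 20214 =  - 2^1*3^2*1123^1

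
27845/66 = 27845/66 = 421.89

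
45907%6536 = 155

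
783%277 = 229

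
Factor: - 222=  - 2^1 *3^1*37^1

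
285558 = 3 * 95186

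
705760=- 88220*( - 8 ) 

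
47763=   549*87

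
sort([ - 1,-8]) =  [ - 8,-1 ] 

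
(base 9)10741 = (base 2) 1101111111101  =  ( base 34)66P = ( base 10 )7165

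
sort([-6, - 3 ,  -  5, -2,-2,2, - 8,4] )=[-8, - 6, -5,-3, - 2,-2,2, 4]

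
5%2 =1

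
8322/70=118+31/35  =  118.89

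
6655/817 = 8 + 119/817 =8.15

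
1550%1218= 332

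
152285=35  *4351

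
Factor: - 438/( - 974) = 219/487 = 3^1*73^1*487^( - 1 ) 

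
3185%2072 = 1113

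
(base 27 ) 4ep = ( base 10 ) 3319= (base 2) 110011110111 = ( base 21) 7b1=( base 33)31j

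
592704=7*84672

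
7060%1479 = 1144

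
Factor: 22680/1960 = 81/7= 3^4*7^ (- 1 )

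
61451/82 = 749  +  33/82 = 749.40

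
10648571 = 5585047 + 5063524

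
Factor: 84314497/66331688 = 2^( - 3)*17^( - 1) * 101^1*487733^( - 1)*834797^1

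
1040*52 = 54080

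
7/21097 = 7/21097  =  0.00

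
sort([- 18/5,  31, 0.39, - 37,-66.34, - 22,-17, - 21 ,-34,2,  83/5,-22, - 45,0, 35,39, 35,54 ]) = [ - 66.34, - 45,-37, - 34, - 22, - 22,-21,-17, - 18/5,0,  0.39,  2, 83/5, 31,35,  35 , 39,54 ] 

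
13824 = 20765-6941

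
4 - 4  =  0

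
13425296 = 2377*5648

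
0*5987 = 0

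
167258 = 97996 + 69262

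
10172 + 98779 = 108951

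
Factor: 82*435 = 2^1*3^1*5^1*29^1*41^1 = 35670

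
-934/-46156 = 467/23078 = 0.02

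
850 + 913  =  1763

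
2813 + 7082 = 9895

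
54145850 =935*57910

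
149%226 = 149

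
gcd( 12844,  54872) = 76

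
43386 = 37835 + 5551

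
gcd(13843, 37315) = 1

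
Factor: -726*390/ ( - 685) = 2^2*3^2*11^2*13^1*137^( - 1 ) = 56628/137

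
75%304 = 75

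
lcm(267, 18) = 1602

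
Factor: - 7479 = -3^3*277^1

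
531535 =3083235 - 2551700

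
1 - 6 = -5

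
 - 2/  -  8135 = 2/8135 = 0.00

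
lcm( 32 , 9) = 288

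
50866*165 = 8392890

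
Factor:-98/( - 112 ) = 7/8 = 2^( - 3) * 7^1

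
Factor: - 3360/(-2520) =4/3 = 2^2 * 3^( - 1)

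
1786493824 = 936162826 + 850330998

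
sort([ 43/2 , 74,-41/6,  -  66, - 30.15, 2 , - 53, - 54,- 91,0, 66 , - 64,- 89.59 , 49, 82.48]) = [-91, - 89.59, - 66, - 64, - 54 , - 53, - 30.15, - 41/6, 0, 2 , 43/2, 49,66, 74, 82.48]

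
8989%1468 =181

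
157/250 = 157/250 = 0.63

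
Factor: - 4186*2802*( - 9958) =2^3*3^1*7^1*13^2*23^1*383^1*467^1 = 116799094776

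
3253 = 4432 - 1179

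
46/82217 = 46/82217 =0.00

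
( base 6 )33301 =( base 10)4645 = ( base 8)11045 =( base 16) 1225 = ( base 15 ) 159A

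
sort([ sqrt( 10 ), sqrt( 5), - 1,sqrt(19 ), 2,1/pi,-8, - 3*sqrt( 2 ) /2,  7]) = [ -8,-3*sqrt( 2)/2, - 1, 1/pi, 2, sqrt ( 5), sqrt( 10 ), sqrt(19 ), 7]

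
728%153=116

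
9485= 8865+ 620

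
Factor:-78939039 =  - 3^1*1123^1*23431^1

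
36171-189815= - 153644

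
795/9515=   159/1903 = 0.08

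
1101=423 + 678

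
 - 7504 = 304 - 7808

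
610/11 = 610/11 = 55.45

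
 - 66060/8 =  - 16515/2 = - 8257.50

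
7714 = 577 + 7137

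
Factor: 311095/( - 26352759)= - 3^(-1 ) * 5^1*31^( - 1)* 47^(-1 )*6029^(- 1 ) * 62219^1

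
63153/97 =651+6/97 = 651.06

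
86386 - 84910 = 1476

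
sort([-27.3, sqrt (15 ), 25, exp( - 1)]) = [ - 27.3,exp ( - 1 ), sqrt( 15),25] 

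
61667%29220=3227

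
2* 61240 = 122480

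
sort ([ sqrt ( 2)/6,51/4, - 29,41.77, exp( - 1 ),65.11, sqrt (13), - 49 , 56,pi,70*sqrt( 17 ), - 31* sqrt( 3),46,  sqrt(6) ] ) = [ - 31*sqrt(3 ), - 49, - 29,sqrt(2 )/6, exp( - 1 ),sqrt( 6 ) , pi,sqrt ( 13),51/4, 41.77,46 , 56,65.11,70 *sqrt(17)]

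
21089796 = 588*35867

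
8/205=8/205 = 0.04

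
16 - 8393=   -  8377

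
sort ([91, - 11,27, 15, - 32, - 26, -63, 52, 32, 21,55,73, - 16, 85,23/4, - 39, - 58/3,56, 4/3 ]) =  [ - 63,-39, - 32, - 26, - 58/3, - 16,  -  11, 4/3, 23/4, 15, 21, 27,32, 52,55,56,  73,85,91]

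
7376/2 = 3688 = 3688.00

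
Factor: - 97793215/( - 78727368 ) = 2^( - 3) * 3^( - 1 )*5^1*13^1*53^1*28387^1*3280307^(  -  1)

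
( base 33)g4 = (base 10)532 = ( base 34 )FM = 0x214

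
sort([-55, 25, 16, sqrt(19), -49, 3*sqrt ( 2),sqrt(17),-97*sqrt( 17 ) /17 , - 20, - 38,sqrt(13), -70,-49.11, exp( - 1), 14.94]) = [ - 70,-55 ,-49.11,-49, - 38, -97*sqrt( 17 ) /17, - 20,exp( - 1 ), sqrt( 13), sqrt( 17), 3*sqrt(2), sqrt ( 19),  14.94, 16,25] 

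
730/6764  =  365/3382 = 0.11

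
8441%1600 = 441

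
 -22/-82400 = 11/41200  =  0.00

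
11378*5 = 56890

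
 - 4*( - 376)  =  1504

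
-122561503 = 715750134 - 838311637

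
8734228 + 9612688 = 18346916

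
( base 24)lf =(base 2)1000000111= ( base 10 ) 519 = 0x207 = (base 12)373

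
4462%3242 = 1220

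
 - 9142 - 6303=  - 15445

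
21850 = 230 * 95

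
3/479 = 3/479=0.01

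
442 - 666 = -224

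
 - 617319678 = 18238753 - 635558431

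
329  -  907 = - 578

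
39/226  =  39/226   =  0.17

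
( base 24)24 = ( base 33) 1J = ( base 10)52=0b110100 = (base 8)64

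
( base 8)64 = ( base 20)2c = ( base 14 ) 3a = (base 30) 1M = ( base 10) 52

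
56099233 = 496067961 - 439968728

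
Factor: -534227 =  - 191^1*2797^1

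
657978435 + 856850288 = 1514828723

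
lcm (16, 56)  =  112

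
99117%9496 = 4157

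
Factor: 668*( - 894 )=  - 597192= -  2^3*3^1*149^1*167^1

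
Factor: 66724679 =7^1*23^1* 29^1 * 31^1 * 461^1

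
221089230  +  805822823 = 1026912053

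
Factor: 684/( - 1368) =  - 1/2 = - 2^( - 1)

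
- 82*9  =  -738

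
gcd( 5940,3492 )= 36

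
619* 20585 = 12742115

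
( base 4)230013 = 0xB07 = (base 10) 2823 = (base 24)4LF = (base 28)3gn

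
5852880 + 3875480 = 9728360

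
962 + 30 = 992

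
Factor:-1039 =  - 1039^1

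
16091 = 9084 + 7007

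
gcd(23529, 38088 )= 69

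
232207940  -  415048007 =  - 182840067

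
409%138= 133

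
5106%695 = 241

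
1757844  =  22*79902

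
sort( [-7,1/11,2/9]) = [ - 7,1/11,2/9]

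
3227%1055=62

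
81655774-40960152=40695622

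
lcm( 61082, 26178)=183246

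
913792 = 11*83072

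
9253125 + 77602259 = 86855384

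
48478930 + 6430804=54909734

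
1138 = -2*(-569) 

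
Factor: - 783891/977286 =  - 261297/325762 = - 2^( - 1)*3^2*29033^1*162881^( - 1 ) 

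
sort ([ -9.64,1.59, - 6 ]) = [ - 9.64, - 6,1.59 ] 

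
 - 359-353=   -  712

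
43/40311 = 43/40311= 0.00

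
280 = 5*56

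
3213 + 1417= 4630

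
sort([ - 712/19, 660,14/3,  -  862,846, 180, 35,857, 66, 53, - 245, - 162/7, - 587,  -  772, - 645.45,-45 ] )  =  [ - 862, - 772,  -  645.45,-587,-245, - 45, - 712/19, - 162/7, 14/3, 35 , 53,66  ,  180, 660,846, 857]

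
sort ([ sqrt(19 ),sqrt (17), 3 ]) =[ 3 , sqrt( 17 ),sqrt(19 )]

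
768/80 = 9+ 3/5 = 9.60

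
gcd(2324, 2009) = 7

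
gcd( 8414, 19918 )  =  2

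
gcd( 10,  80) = 10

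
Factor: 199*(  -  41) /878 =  - 2^( - 1) * 41^1*199^1 * 439^( - 1) = -8159/878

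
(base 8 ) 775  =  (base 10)509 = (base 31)gd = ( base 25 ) K9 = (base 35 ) EJ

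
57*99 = 5643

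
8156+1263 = 9419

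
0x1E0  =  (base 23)KK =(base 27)hl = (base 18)18C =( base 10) 480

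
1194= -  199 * ( - 6)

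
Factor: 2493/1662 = 3/2 = 2^(  -  1)*3^1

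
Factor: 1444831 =79^1 * 18289^1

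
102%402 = 102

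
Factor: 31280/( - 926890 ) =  - 3128/92689 = - 2^3*17^1 * 23^1* 59^( - 1)*1571^( - 1)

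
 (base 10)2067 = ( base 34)1QR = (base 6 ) 13323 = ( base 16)813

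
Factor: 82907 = 11^1* 7537^1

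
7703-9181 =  - 1478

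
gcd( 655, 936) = 1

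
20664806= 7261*2846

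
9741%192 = 141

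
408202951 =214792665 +193410286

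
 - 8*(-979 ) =7832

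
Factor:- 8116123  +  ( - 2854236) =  - 83^1*132173^1 = - 10970359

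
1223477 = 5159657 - 3936180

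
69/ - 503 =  - 69/503 = - 0.14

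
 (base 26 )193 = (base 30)10d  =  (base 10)913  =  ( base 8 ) 1621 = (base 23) 1gg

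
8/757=8/757 = 0.01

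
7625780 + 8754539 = 16380319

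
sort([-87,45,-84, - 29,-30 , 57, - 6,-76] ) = [-87,  -  84, - 76 , - 30,  -  29,-6, 45,57]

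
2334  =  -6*( - 389)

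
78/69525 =26/23175 = 0.00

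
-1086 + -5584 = -6670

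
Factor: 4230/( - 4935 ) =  - 2^1*3^1 * 7^ ( - 1 ) = - 6/7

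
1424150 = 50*28483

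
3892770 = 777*5010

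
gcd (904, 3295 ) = 1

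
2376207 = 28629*83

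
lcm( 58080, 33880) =406560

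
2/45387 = 2/45387=0.00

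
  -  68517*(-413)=28297521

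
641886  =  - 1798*( - 357 ) 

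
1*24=24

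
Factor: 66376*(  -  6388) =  - 424009888  =  - 2^5*  1597^1 * 8297^1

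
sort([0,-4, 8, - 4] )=[ - 4,-4,0,8 ] 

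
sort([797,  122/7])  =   [122/7,797 ] 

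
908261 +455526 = 1363787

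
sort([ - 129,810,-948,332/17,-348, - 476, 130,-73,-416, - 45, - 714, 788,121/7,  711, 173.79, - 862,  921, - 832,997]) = [-948,-862,-832,-714,-476, - 416, - 348,- 129,-73, - 45, 121/7 , 332/17,130 , 173.79, 711 , 788, 810,921,997]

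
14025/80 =175 + 5/16  =  175.31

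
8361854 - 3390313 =4971541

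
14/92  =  7/46 = 0.15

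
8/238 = 4/119 =0.03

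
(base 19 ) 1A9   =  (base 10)560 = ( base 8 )1060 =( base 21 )15e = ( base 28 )k0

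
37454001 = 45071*831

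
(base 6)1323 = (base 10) 339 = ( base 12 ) 243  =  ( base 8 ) 523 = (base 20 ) GJ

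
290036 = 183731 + 106305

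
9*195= 1755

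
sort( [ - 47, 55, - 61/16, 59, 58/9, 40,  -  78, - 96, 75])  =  [ - 96,-78,-47,  -  61/16,58/9, 40 , 55, 59, 75] 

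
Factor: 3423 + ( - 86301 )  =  -2^1*3^1*19^1*727^1 = - 82878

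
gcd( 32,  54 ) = 2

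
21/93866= 21/93866  =  0.00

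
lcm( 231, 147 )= 1617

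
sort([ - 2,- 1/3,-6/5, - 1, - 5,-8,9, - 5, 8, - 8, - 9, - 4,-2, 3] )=[ - 9,- 8, - 8 ,  -  5, - 5, - 4, - 2, - 2 , - 6/5, - 1 , - 1/3,  3, 8,9] 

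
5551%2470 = 611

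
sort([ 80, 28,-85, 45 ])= [ - 85, 28,  45,80] 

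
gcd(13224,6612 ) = 6612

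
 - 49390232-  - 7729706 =-41660526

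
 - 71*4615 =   -  327665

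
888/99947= 888/99947 = 0.01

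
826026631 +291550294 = 1117576925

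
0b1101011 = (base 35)32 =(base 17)65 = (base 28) 3n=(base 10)107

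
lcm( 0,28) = 0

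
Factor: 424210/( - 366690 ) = -3^( - 1)*17^( - 1 )*59^1 = - 59/51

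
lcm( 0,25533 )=0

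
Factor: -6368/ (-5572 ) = 8/7 = 2^3*7^ (-1) 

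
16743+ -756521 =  - 739778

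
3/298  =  3/298 =0.01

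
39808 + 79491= 119299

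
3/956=3/956 = 0.00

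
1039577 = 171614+867963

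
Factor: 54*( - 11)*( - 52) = 30888=2^3*3^3 * 11^1*13^1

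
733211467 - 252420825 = 480790642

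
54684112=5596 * 9772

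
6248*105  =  656040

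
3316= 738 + 2578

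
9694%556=242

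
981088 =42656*23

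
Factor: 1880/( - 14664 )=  - 3^( - 1 ) * 5^1*13^(- 1 ) = - 5/39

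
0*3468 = 0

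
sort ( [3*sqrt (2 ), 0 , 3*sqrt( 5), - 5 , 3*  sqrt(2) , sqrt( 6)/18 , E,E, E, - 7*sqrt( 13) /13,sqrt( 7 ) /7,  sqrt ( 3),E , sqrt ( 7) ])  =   [ - 5 , - 7*sqrt ( 13 ) /13 , 0, sqrt( 6 ) /18,  sqrt( 7 )/7,sqrt( 3),sqrt( 7), E,E , E , E,3*sqrt(2), 3* sqrt( 2), 3*sqrt(5) ]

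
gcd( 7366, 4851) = 1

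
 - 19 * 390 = - 7410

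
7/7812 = 1/1116 = 0.00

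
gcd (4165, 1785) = 595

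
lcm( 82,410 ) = 410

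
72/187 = 72/187 = 0.39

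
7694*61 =469334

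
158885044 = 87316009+71569035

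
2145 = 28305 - 26160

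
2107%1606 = 501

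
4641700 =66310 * 70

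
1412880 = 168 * 8410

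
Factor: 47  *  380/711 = 17860/711 = 2^2*3^(-2)* 5^1 * 19^1 * 47^1*79^(-1)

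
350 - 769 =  - 419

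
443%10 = 3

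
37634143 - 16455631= 21178512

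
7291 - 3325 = 3966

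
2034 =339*6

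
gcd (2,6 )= 2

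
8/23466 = 4/11733 = 0.00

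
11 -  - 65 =76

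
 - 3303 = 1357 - 4660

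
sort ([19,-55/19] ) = [-55/19,19 ] 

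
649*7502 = 4868798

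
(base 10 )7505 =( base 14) 2a41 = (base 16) 1D51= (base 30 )8A5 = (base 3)101021222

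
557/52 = 557/52=10.71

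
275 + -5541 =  - 5266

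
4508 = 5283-775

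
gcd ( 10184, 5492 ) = 4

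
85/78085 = 17/15617 = 0.00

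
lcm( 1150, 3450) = 3450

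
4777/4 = 1194+1/4 = 1194.25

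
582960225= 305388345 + 277571880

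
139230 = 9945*14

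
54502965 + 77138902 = 131641867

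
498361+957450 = 1455811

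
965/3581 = 965/3581=0.27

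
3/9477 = 1/3159 =0.00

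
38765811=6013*6447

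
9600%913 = 470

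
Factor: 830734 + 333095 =1163829 = 3^1*227^1*1709^1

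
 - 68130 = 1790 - 69920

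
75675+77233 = 152908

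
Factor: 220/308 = 5^1*7^( -1 ) =5/7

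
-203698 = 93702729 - 93906427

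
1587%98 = 19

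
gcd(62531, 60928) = 7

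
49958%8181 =872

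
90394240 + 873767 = 91268007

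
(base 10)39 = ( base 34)15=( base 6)103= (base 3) 1110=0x27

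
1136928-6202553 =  - 5065625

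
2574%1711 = 863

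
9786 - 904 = 8882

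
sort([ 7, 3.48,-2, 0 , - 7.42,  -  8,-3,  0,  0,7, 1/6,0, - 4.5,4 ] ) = [  -  8,  -  7.42,-4.5, - 3  , - 2, 0,  0,0 , 0,1/6,  3.48,4, 7,  7]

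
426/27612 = 71/4602 = 0.02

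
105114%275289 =105114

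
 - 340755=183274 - 524029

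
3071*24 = 73704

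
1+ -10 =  - 9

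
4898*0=0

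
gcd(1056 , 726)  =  66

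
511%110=71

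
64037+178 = 64215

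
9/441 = 1/49= 0.02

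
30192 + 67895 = 98087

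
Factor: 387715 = 5^1* 77543^1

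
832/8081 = 832/8081 = 0.10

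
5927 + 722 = 6649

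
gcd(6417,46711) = 1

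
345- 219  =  126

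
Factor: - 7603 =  - 7603^1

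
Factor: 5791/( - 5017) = -29^( - 1)*173^( - 1) * 5791^1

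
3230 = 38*85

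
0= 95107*0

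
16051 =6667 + 9384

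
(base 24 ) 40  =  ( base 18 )56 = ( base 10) 96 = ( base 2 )1100000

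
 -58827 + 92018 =33191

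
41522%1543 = 1404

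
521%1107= 521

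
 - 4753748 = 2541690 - 7295438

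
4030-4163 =-133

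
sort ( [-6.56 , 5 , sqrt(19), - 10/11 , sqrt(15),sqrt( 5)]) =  [ - 6.56, - 10/11 , sqrt(5) , sqrt( 15 ),  sqrt(19), 5 ]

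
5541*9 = 49869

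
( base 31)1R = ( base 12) 4A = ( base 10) 58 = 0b111010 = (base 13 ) 46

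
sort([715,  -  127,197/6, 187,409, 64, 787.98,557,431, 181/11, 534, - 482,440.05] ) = [ - 482,-127,181/11,197/6,64, 187,409, 431, 440.05,534,557,715,787.98 ] 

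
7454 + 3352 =10806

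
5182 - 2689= 2493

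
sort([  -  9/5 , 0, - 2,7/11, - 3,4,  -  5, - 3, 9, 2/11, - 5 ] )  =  [ - 5, - 5 , - 3, - 3,-2,  -  9/5, 0,2/11, 7/11, 4,9]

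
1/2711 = 1/2711= 0.00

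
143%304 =143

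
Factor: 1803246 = 2^1*3^1*23^1*73^1*179^1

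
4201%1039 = 45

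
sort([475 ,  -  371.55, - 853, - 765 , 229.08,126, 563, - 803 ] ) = [ - 853, - 803,-765,-371.55, 126,229.08,475,563]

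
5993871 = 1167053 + 4826818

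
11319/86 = 131 + 53/86 = 131.62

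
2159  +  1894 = 4053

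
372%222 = 150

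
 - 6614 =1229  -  7843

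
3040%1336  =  368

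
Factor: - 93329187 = - 3^1*7^1*139^1*31973^1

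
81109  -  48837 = 32272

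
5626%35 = 26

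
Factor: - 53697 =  - 3^1*7^1*2557^1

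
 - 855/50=  -  171/10  =  - 17.10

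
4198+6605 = 10803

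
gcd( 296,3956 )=4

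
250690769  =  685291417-434600648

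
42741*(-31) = - 1324971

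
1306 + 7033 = 8339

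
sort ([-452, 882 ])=[-452, 882]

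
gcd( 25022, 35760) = 2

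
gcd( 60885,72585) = 45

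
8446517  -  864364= 7582153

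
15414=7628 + 7786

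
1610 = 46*35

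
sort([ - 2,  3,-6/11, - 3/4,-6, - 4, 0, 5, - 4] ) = [ - 6, - 4,- 4, - 2,-3/4 ,-6/11,0, 3,5 ] 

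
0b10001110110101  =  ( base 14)348d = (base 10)9141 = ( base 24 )fkl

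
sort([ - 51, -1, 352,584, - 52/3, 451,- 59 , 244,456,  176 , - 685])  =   [ - 685,-59, - 51, -52/3  , - 1,176, 244,352  ,  451, 456,  584]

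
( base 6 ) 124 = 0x34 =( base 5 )202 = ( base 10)52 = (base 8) 64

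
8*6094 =48752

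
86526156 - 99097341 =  - 12571185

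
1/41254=1/41254 = 0.00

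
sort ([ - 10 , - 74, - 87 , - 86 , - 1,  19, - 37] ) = [ - 87, - 86, - 74, - 37, - 10 , - 1,  19] 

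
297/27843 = 99/9281 = 0.01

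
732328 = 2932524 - 2200196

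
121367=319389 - 198022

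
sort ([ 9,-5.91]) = [- 5.91, 9 ]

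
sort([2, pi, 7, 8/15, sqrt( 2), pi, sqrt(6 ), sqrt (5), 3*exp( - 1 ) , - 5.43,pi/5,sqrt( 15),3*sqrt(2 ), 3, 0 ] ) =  [ - 5.43, 0, 8/15, pi/5, 3*exp( - 1 ) , sqrt(2), 2,sqrt( 5 ),  sqrt( 6),3, pi,  pi,  sqrt( 15 ),3 * sqrt(2), 7 ] 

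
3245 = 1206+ 2039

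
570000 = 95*6000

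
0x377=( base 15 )3E2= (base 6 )4035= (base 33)QT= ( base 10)887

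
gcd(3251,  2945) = 1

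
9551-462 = 9089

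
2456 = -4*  ( - 614 ) 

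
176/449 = 176/449  =  0.39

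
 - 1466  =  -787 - 679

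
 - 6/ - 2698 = 3/1349 = 0.00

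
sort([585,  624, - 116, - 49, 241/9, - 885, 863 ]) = [ - 885,-116,-49, 241/9, 585,624  ,  863]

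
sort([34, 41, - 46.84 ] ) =[ - 46.84, 34,41 ] 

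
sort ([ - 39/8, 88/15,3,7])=[ - 39/8,  3,88/15,7 ]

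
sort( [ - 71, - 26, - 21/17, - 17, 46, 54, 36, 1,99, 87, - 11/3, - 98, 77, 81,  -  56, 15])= [ - 98,-71,-56, - 26, - 17,-11/3 ,-21/17,  1,15,36, 46, 54 , 77,81, 87, 99 ] 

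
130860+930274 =1061134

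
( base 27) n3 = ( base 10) 624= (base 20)1b4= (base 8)1160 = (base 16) 270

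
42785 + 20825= 63610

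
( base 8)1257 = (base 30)MR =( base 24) 14f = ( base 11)575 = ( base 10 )687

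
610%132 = 82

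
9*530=4770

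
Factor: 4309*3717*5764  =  2^2*3^2 *7^1*11^1 * 31^1*59^1*131^1*139^1=92319411492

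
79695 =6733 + 72962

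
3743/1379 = 2 + 5/7 = 2.71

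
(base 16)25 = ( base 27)1A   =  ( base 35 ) 12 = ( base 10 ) 37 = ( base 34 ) 13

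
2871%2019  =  852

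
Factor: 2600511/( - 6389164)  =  -2^(  -  2 )*3^1*19^1*29^( - 1)*43^1*1061^1*55079^( - 1)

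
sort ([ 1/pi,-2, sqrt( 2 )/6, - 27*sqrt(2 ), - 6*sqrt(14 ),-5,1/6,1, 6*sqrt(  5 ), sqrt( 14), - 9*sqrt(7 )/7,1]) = [ - 27*sqrt(2),-6*sqrt( 14 ), - 5 , - 9*sqrt( 7)/7 , - 2,1/6, sqrt (2)/6,1/pi,1, 1,sqrt( 14), 6*sqrt( 5)]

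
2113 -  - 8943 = 11056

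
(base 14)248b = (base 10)6395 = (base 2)1100011111011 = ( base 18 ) 11d5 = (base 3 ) 22202212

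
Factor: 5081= 5081^1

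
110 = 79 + 31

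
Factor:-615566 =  - 2^1*7^1*43969^1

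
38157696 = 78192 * 488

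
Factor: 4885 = 5^1*977^1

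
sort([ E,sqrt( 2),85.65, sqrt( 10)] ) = [ sqrt( 2), E, sqrt( 10 ), 85.65]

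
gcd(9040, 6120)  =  40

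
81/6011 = 81/6011 = 0.01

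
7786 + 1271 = 9057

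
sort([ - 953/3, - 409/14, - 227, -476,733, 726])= [-476, - 953/3, - 227, - 409/14,726,733]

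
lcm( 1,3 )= 3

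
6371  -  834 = 5537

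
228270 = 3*76090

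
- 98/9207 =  - 1 + 9109/9207 = - 0.01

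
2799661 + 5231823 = 8031484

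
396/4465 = 396/4465 = 0.09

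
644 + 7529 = 8173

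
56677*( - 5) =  - 283385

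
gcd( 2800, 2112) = 16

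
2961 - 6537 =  - 3576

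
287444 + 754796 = 1042240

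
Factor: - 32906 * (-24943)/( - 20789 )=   -  2^1 * 16453^1 * 20789^( - 1)*24943^1 = - 820774358/20789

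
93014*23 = 2139322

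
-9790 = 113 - 9903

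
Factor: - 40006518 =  - 2^1*3^1*6667753^1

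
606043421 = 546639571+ 59403850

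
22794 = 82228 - 59434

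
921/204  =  307/68 = 4.51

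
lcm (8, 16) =16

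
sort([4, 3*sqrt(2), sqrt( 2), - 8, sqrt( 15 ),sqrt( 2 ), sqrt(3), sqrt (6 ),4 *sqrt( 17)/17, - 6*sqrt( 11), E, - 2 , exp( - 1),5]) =[ - 6*sqrt( 11), - 8, - 2,exp( - 1 ), 4*sqrt( 17) /17, sqrt( 2 ), sqrt(2 ), sqrt( 3 ), sqrt( 6),E, sqrt( 15) , 4,3*sqrt(2),  5 ] 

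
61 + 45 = 106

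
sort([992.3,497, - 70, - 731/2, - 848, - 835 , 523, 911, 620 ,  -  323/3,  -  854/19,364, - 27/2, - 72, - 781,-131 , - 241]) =[ - 848, - 835, - 781  , - 731/2,-241,-131, - 323/3, - 72, - 70, - 854/19,-27/2,364,497,523,620  ,  911,992.3]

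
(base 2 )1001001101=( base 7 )1501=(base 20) 199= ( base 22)14h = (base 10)589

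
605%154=143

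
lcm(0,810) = 0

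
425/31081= 425/31081=0.01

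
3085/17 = 3085/17 = 181.47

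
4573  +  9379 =13952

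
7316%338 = 218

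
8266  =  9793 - 1527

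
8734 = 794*11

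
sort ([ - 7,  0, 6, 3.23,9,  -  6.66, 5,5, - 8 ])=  [-8, - 7, - 6.66,0,  3.23, 5,5,6, 9 ]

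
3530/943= 3+701/943  =  3.74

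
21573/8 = 21573/8 = 2696.62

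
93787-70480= 23307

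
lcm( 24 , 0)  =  0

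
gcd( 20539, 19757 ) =23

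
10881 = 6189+4692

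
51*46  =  2346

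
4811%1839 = 1133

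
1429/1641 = 1429/1641 = 0.87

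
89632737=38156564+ 51476173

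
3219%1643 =1576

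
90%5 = 0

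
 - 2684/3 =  - 2684/3 = - 894.67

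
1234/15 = 82 + 4/15 = 82.27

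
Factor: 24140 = 2^2*5^1*17^1 * 71^1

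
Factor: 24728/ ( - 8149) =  - 88/29 =-2^3*11^1*29^ ( - 1)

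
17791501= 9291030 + 8500471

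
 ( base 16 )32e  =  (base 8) 1456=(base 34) nw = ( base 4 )30232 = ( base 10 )814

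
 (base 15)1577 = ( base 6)33204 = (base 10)4612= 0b1001000000100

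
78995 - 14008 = 64987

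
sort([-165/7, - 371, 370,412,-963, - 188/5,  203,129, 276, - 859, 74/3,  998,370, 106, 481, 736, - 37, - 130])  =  [- 963, - 859 , - 371, - 130, - 188/5, - 37 ,- 165/7, 74/3,106 , 129,  203,276, 370 , 370,412, 481,736, 998]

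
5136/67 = 76+44/67 = 76.66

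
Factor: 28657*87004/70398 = 2^1*3^( - 2 )*3911^( - 1)*21751^1*28657^1 =1246636814/35199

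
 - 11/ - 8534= 11/8534 = 0.00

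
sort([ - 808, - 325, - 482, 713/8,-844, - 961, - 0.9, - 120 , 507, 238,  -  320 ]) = [ - 961, - 844, -808, -482, - 325, - 320, - 120, - 0.9,713/8, 238, 507 ]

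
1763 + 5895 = 7658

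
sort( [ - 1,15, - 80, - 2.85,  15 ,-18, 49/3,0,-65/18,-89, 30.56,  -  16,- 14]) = [ - 89, - 80, - 18, - 16 , - 14,  -  65/18,-2.85, - 1,0,  15,15, 49/3, 30.56 ] 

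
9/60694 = 9/60694  =  0.00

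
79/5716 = 79/5716 = 0.01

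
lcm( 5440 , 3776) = 320960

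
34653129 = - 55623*(  -  623) 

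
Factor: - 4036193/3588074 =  -2^(  -  1 )*7^(-1)* 19^(- 1 )*41^ ( - 1 )*47^( - 1 )*653^1 * 883^1 = -576599/512582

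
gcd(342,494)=38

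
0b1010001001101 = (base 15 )1817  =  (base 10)5197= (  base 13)249A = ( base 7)21103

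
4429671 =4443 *997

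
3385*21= 71085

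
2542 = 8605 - 6063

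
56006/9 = 6222 + 8/9 =6222.89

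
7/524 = 7/524 = 0.01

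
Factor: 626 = 2^1 * 313^1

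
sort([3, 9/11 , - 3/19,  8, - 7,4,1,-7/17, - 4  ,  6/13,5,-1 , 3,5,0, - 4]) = [ - 7, - 4, - 4, - 1 ,-7/17, - 3/19, 0, 6/13,9/11,  1, 3, 3,4,5, 5, 8] 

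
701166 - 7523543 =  - 6822377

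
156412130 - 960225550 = -803813420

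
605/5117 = 605/5117 = 0.12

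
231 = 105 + 126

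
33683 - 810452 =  - 776769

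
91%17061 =91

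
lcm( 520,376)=24440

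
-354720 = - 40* 8868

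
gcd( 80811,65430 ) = 9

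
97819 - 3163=94656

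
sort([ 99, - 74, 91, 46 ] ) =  [-74, 46,91, 99]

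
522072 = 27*19336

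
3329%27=8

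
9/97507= 9/97507 = 0.00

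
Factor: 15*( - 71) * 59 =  - 62835=- 3^1*5^1*59^1*71^1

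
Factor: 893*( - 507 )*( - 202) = 91455702= 2^1 * 3^1*13^2 * 19^1*47^1 * 101^1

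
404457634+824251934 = 1228709568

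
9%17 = 9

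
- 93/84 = -2+ 25/28 = -1.11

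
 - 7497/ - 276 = 27 + 15/92 = 27.16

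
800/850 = 16/17 = 0.94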